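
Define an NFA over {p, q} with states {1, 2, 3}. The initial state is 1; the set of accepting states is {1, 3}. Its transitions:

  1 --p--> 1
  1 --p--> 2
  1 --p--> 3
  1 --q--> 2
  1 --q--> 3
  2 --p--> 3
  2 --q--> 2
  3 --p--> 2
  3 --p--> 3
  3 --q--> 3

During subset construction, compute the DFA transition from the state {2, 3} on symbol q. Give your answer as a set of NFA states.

{2, 3}

δ(2,q) = {2}; δ(3,q) = {3}.
Union: {2, 3}.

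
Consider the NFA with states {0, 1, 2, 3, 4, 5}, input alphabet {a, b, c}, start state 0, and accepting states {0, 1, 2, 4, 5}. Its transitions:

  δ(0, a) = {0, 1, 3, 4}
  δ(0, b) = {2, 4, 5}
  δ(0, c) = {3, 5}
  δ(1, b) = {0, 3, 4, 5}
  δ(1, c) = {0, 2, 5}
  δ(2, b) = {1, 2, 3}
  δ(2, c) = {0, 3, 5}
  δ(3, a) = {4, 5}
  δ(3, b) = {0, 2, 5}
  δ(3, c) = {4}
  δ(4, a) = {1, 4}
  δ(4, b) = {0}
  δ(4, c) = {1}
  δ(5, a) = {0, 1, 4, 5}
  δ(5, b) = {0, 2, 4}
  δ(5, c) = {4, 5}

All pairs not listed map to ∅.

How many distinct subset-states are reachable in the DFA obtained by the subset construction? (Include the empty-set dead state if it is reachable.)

15

Start state of the DFA: {0}.
{0} --a--> {0, 1, 3, 4}  [new]
{0} --b--> {2, 4, 5}  [new]
{0} --c--> {3, 5}  [new]
{0, 1, 3, 4} --a--> {0, 1, 3, 4, 5}  [new]
{0, 1, 3, 4} --b--> {0, 2, 3, 4, 5}  [new]
{0, 1, 3, 4} --c--> {0, 1, 2, 3, 4, 5}  [new]
{2, 4, 5} --a--> {0, 1, 4, 5}  [new]
{2, 4, 5} --b--> {0, 1, 2, 3, 4}  [new]
{2, 4, 5} --c--> {0, 1, 3, 4, 5}  [seen]
{3, 5} --a--> {0, 1, 4, 5}  [seen]
{3, 5} --b--> {0, 2, 4, 5}  [new]
{3, 5} --c--> {4, 5}  [new]
{0, 1, 3, 4, 5} --a--> {0, 1, 3, 4, 5}  [seen]
{0, 1, 3, 4, 5} --b--> {0, 2, 3, 4, 5}  [seen]
{0, 1, 3, 4, 5} --c--> {0, 1, 2, 3, 4, 5}  [seen]
{0, 2, 3, 4, 5} --a--> {0, 1, 3, 4, 5}  [seen]
{0, 2, 3, 4, 5} --b--> {0, 1, 2, 3, 4, 5}  [seen]
{0, 2, 3, 4, 5} --c--> {0, 1, 3, 4, 5}  [seen]
{0, 1, 2, 3, 4, 5} --a--> {0, 1, 3, 4, 5}  [seen]
{0, 1, 2, 3, 4, 5} --b--> {0, 1, 2, 3, 4, 5}  [seen]
{0, 1, 2, 3, 4, 5} --c--> {0, 1, 2, 3, 4, 5}  [seen]
{0, 1, 4, 5} --a--> {0, 1, 3, 4, 5}  [seen]
{0, 1, 4, 5} --b--> {0, 2, 3, 4, 5}  [seen]
{0, 1, 4, 5} --c--> {0, 1, 2, 3, 4, 5}  [seen]
{0, 1, 2, 3, 4} --a--> {0, 1, 3, 4, 5}  [seen]
{0, 1, 2, 3, 4} --b--> {0, 1, 2, 3, 4, 5}  [seen]
{0, 1, 2, 3, 4} --c--> {0, 1, 2, 3, 4, 5}  [seen]
{0, 2, 4, 5} --a--> {0, 1, 3, 4, 5}  [seen]
{0, 2, 4, 5} --b--> {0, 1, 2, 3, 4, 5}  [seen]
{0, 2, 4, 5} --c--> {0, 1, 3, 4, 5}  [seen]
{4, 5} --a--> {0, 1, 4, 5}  [seen]
{4, 5} --b--> {0, 2, 4}  [new]
{4, 5} --c--> {1, 4, 5}  [new]
{0, 2, 4} --a--> {0, 1, 3, 4}  [seen]
{0, 2, 4} --b--> {0, 1, 2, 3, 4, 5}  [seen]
{0, 2, 4} --c--> {0, 1, 3, 5}  [new]
{1, 4, 5} --a--> {0, 1, 4, 5}  [seen]
{1, 4, 5} --b--> {0, 2, 3, 4, 5}  [seen]
{1, 4, 5} --c--> {0, 1, 2, 4, 5}  [new]
{0, 1, 3, 5} --a--> {0, 1, 3, 4, 5}  [seen]
{0, 1, 3, 5} --b--> {0, 2, 3, 4, 5}  [seen]
{0, 1, 3, 5} --c--> {0, 2, 3, 4, 5}  [seen]
{0, 1, 2, 4, 5} --a--> {0, 1, 3, 4, 5}  [seen]
{0, 1, 2, 4, 5} --b--> {0, 1, 2, 3, 4, 5}  [seen]
{0, 1, 2, 4, 5} --c--> {0, 1, 2, 3, 4, 5}  [seen]
Reachable DFA states: {0}, {0, 1, 3, 4}, {2, 4, 5}, {3, 5}, {0, 1, 3, 4, 5}, {0, 2, 3, 4, 5}, {0, 1, 2, 3, 4, 5}, {0, 1, 4, 5}, {0, 1, 2, 3, 4}, {0, 2, 4, 5}, {4, 5}, {0, 2, 4}, {1, 4, 5}, {0, 1, 3, 5}, {0, 1, 2, 4, 5}.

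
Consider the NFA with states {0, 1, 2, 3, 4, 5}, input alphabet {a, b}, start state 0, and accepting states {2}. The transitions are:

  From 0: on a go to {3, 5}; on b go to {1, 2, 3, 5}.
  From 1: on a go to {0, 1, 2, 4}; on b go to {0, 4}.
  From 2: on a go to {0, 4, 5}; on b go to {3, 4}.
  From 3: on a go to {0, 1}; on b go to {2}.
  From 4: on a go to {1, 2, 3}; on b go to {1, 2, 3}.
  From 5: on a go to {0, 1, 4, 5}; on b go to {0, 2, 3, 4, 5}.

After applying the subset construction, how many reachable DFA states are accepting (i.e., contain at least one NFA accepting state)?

Start state of the DFA: {0}.
{0} --a--> {3, 5}  [new]
{0} --b--> {1, 2, 3, 5}  [new]
{3, 5} --a--> {0, 1, 4, 5}  [new]
{3, 5} --b--> {0, 2, 3, 4, 5}  [new]
{1, 2, 3, 5} --a--> {0, 1, 2, 4, 5}  [new]
{1, 2, 3, 5} --b--> {0, 2, 3, 4, 5}  [seen]
{0, 1, 4, 5} --a--> {0, 1, 2, 3, 4, 5}  [new]
{0, 1, 4, 5} --b--> {0, 1, 2, 3, 4, 5}  [seen]
{0, 2, 3, 4, 5} --a--> {0, 1, 2, 3, 4, 5}  [seen]
{0, 2, 3, 4, 5} --b--> {0, 1, 2, 3, 4, 5}  [seen]
{0, 1, 2, 4, 5} --a--> {0, 1, 2, 3, 4, 5}  [seen]
{0, 1, 2, 4, 5} --b--> {0, 1, 2, 3, 4, 5}  [seen]
{0, 1, 2, 3, 4, 5} --a--> {0, 1, 2, 3, 4, 5}  [seen]
{0, 1, 2, 3, 4, 5} --b--> {0, 1, 2, 3, 4, 5}  [seen]
Reachable DFA states: {0}, {3, 5}, {1, 2, 3, 5}, {0, 1, 4, 5}, {0, 2, 3, 4, 5}, {0, 1, 2, 4, 5}, {0, 1, 2, 3, 4, 5}.
Accepting DFA states (contain an NFA accepting state): {1, 2, 3, 5}, {0, 2, 3, 4, 5}, {0, 1, 2, 4, 5}, {0, 1, 2, 3, 4, 5}.

4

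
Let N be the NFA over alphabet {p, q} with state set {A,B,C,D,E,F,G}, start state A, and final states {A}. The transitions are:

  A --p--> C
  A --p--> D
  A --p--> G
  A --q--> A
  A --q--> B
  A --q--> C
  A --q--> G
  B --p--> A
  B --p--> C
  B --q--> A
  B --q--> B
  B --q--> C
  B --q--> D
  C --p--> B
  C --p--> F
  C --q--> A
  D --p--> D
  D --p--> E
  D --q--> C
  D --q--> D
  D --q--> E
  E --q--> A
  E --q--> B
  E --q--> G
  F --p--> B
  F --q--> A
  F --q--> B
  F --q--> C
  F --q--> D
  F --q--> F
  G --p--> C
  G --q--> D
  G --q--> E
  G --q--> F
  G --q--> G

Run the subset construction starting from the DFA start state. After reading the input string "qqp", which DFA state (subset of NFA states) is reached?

Start: {A}.
δ(A,q) = {A,B,C,G}.
Union: {A,B,C,G}.
After q: {A,B,C,G}.
δ(A,q) = {A,B,C,G}; δ(B,q) = {A,B,C,D}; δ(C,q) = {A}; δ(G,q) = {D,E,F,G}.
Union: {A,B,C,D,E,F,G}.
After q: {A,B,C,D,E,F,G}.
δ(A,p) = {C,D,G}; δ(B,p) = {A,C}; δ(C,p) = {B,F}; δ(D,p) = {D,E}; δ(E,p) = ∅; δ(F,p) = {B}; δ(G,p) = {C}.
Union: {A,B,C,D,E,F,G}.
After p: {A,B,C,D,E,F,G}.

{A,B,C,D,E,F,G}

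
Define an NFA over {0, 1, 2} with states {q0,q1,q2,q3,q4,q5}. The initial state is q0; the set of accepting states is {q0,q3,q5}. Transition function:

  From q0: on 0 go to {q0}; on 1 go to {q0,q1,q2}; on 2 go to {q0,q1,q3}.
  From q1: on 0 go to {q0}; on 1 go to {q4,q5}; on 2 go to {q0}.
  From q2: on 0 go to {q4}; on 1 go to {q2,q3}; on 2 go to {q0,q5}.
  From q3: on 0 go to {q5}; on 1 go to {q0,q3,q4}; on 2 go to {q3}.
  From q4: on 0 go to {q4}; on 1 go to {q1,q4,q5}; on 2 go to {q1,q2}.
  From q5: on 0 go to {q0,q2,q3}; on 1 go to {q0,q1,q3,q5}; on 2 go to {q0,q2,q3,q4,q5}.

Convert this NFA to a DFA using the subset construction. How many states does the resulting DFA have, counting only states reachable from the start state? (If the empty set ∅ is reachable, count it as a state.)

Start state of the DFA: {q0}.
{q0} --0--> {q0}  [seen]
{q0} --1--> {q0,q1,q2}  [new]
{q0} --2--> {q0,q1,q3}  [new]
{q0,q1,q2} --0--> {q0,q4}  [new]
{q0,q1,q2} --1--> {q0,q1,q2,q3,q4,q5}  [new]
{q0,q1,q2} --2--> {q0,q1,q3,q5}  [new]
{q0,q1,q3} --0--> {q0,q5}  [new]
{q0,q1,q3} --1--> {q0,q1,q2,q3,q4,q5}  [seen]
{q0,q1,q3} --2--> {q0,q1,q3}  [seen]
{q0,q4} --0--> {q0,q4}  [seen]
{q0,q4} --1--> {q0,q1,q2,q4,q5}  [new]
{q0,q4} --2--> {q0,q1,q2,q3}  [new]
{q0,q1,q2,q3,q4,q5} --0--> {q0,q2,q3,q4,q5}  [new]
{q0,q1,q2,q3,q4,q5} --1--> {q0,q1,q2,q3,q4,q5}  [seen]
{q0,q1,q2,q3,q4,q5} --2--> {q0,q1,q2,q3,q4,q5}  [seen]
{q0,q1,q3,q5} --0--> {q0,q2,q3,q5}  [new]
{q0,q1,q3,q5} --1--> {q0,q1,q2,q3,q4,q5}  [seen]
{q0,q1,q3,q5} --2--> {q0,q1,q2,q3,q4,q5}  [seen]
{q0,q5} --0--> {q0,q2,q3}  [new]
{q0,q5} --1--> {q0,q1,q2,q3,q5}  [new]
{q0,q5} --2--> {q0,q1,q2,q3,q4,q5}  [seen]
{q0,q1,q2,q4,q5} --0--> {q0,q2,q3,q4}  [new]
{q0,q1,q2,q4,q5} --1--> {q0,q1,q2,q3,q4,q5}  [seen]
{q0,q1,q2,q4,q5} --2--> {q0,q1,q2,q3,q4,q5}  [seen]
{q0,q1,q2,q3} --0--> {q0,q4,q5}  [new]
{q0,q1,q2,q3} --1--> {q0,q1,q2,q3,q4,q5}  [seen]
{q0,q1,q2,q3} --2--> {q0,q1,q3,q5}  [seen]
{q0,q2,q3,q4,q5} --0--> {q0,q2,q3,q4,q5}  [seen]
{q0,q2,q3,q4,q5} --1--> {q0,q1,q2,q3,q4,q5}  [seen]
{q0,q2,q3,q4,q5} --2--> {q0,q1,q2,q3,q4,q5}  [seen]
{q0,q2,q3,q5} --0--> {q0,q2,q3,q4,q5}  [seen]
{q0,q2,q3,q5} --1--> {q0,q1,q2,q3,q4,q5}  [seen]
{q0,q2,q3,q5} --2--> {q0,q1,q2,q3,q4,q5}  [seen]
{q0,q2,q3} --0--> {q0,q4,q5}  [seen]
{q0,q2,q3} --1--> {q0,q1,q2,q3,q4}  [new]
{q0,q2,q3} --2--> {q0,q1,q3,q5}  [seen]
{q0,q1,q2,q3,q5} --0--> {q0,q2,q3,q4,q5}  [seen]
{q0,q1,q2,q3,q5} --1--> {q0,q1,q2,q3,q4,q5}  [seen]
{q0,q1,q2,q3,q5} --2--> {q0,q1,q2,q3,q4,q5}  [seen]
{q0,q2,q3,q4} --0--> {q0,q4,q5}  [seen]
{q0,q2,q3,q4} --1--> {q0,q1,q2,q3,q4,q5}  [seen]
{q0,q2,q3,q4} --2--> {q0,q1,q2,q3,q5}  [seen]
{q0,q4,q5} --0--> {q0,q2,q3,q4}  [seen]
{q0,q4,q5} --1--> {q0,q1,q2,q3,q4,q5}  [seen]
{q0,q4,q5} --2--> {q0,q1,q2,q3,q4,q5}  [seen]
{q0,q1,q2,q3,q4} --0--> {q0,q4,q5}  [seen]
{q0,q1,q2,q3,q4} --1--> {q0,q1,q2,q3,q4,q5}  [seen]
{q0,q1,q2,q3,q4} --2--> {q0,q1,q2,q3,q5}  [seen]
Reachable DFA states: {q0}, {q0,q1,q2}, {q0,q1,q3}, {q0,q4}, {q0,q1,q2,q3,q4,q5}, {q0,q1,q3,q5}, {q0,q5}, {q0,q1,q2,q4,q5}, {q0,q1,q2,q3}, {q0,q2,q3,q4,q5}, {q0,q2,q3,q5}, {q0,q2,q3}, {q0,q1,q2,q3,q5}, {q0,q2,q3,q4}, {q0,q4,q5}, {q0,q1,q2,q3,q4}.

16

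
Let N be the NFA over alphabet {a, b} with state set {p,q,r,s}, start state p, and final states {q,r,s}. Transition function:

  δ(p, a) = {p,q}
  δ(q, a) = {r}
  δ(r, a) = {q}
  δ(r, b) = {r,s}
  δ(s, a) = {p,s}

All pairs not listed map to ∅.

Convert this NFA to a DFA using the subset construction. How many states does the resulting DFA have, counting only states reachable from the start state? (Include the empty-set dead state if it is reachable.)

7

Start state of the DFA: {p}.
{p} --a--> {p,q}  [new]
{p} --b--> ∅  [new]
{p,q} --a--> {p,q,r}  [new]
{p,q} --b--> ∅  [seen]
∅ --a--> ∅  [seen]
∅ --b--> ∅  [seen]
{p,q,r} --a--> {p,q,r}  [seen]
{p,q,r} --b--> {r,s}  [new]
{r,s} --a--> {p,q,s}  [new]
{r,s} --b--> {r,s}  [seen]
{p,q,s} --a--> {p,q,r,s}  [new]
{p,q,s} --b--> ∅  [seen]
{p,q,r,s} --a--> {p,q,r,s}  [seen]
{p,q,r,s} --b--> {r,s}  [seen]
Reachable DFA states: {p}, {p,q}, ∅, {p,q,r}, {r,s}, {p,q,s}, {p,q,r,s}.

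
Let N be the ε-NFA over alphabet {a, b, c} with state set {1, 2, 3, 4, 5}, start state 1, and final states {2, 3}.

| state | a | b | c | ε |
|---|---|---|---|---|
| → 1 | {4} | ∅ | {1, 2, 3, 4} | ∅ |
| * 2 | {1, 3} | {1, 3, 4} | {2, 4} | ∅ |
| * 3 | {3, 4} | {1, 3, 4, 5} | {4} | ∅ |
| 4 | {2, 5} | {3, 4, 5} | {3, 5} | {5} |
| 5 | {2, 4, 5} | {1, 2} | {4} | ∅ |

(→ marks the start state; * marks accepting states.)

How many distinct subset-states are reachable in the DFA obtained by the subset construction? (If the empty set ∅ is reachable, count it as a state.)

Start state of the DFA: {1} (ε-closure of the NFA start).
{1} --a--> {4, 5}  [new]
{1} --b--> ∅  [new]
{1} --c--> {1, 2, 3, 4, 5}  [new]
{4, 5} --a--> {2, 4, 5}  [new]
{4, 5} --b--> {1, 2, 3, 4, 5}  [seen]
{4, 5} --c--> {3, 4, 5}  [new]
∅ --a--> ∅  [seen]
∅ --b--> ∅  [seen]
∅ --c--> ∅  [seen]
{1, 2, 3, 4, 5} --a--> {1, 2, 3, 4, 5}  [seen]
{1, 2, 3, 4, 5} --b--> {1, 2, 3, 4, 5}  [seen]
{1, 2, 3, 4, 5} --c--> {1, 2, 3, 4, 5}  [seen]
{2, 4, 5} --a--> {1, 2, 3, 4, 5}  [seen]
{2, 4, 5} --b--> {1, 2, 3, 4, 5}  [seen]
{2, 4, 5} --c--> {2, 3, 4, 5}  [new]
{3, 4, 5} --a--> {2, 3, 4, 5}  [seen]
{3, 4, 5} --b--> {1, 2, 3, 4, 5}  [seen]
{3, 4, 5} --c--> {3, 4, 5}  [seen]
{2, 3, 4, 5} --a--> {1, 2, 3, 4, 5}  [seen]
{2, 3, 4, 5} --b--> {1, 2, 3, 4, 5}  [seen]
{2, 3, 4, 5} --c--> {2, 3, 4, 5}  [seen]
Reachable DFA states: {1}, {4, 5}, ∅, {1, 2, 3, 4, 5}, {2, 4, 5}, {3, 4, 5}, {2, 3, 4, 5}.

7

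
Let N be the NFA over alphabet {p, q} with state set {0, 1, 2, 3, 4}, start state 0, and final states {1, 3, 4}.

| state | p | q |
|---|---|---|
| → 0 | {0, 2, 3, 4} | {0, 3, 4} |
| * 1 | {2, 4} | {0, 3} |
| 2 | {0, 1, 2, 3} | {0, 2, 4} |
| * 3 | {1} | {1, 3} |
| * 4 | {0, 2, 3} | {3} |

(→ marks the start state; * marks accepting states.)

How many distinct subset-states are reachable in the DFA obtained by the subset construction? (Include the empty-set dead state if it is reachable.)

Start state of the DFA: {0}.
{0} --p--> {0, 2, 3, 4}  [new]
{0} --q--> {0, 3, 4}  [new]
{0, 2, 3, 4} --p--> {0, 1, 2, 3, 4}  [new]
{0, 2, 3, 4} --q--> {0, 1, 2, 3, 4}  [seen]
{0, 3, 4} --p--> {0, 1, 2, 3, 4}  [seen]
{0, 3, 4} --q--> {0, 1, 3, 4}  [new]
{0, 1, 2, 3, 4} --p--> {0, 1, 2, 3, 4}  [seen]
{0, 1, 2, 3, 4} --q--> {0, 1, 2, 3, 4}  [seen]
{0, 1, 3, 4} --p--> {0, 1, 2, 3, 4}  [seen]
{0, 1, 3, 4} --q--> {0, 1, 3, 4}  [seen]
Reachable DFA states: {0}, {0, 2, 3, 4}, {0, 3, 4}, {0, 1, 2, 3, 4}, {0, 1, 3, 4}.

5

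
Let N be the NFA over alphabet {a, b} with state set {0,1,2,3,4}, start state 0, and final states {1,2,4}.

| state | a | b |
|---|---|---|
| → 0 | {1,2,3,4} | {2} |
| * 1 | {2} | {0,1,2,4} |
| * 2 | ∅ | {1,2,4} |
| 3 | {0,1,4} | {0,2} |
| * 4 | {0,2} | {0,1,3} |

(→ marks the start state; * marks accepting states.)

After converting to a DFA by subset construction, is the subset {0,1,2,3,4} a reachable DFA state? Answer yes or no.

yes

Start state of the DFA: {0}.
{0} --a--> {1,2,3,4}  [new]
{0} --b--> {2}  [new]
{1,2,3,4} --a--> {0,1,2,4}  [new]
{1,2,3,4} --b--> {0,1,2,3,4}  [new]
{2} --a--> ∅  [new]
{2} --b--> {1,2,4}  [new]
{0,1,2,4} --a--> {0,1,2,3,4}  [seen]
{0,1,2,4} --b--> {0,1,2,3,4}  [seen]
{0,1,2,3,4} --a--> {0,1,2,3,4}  [seen]
{0,1,2,3,4} --b--> {0,1,2,3,4}  [seen]
∅ --a--> ∅  [seen]
∅ --b--> ∅  [seen]
{1,2,4} --a--> {0,2}  [new]
{1,2,4} --b--> {0,1,2,3,4}  [seen]
{0,2} --a--> {1,2,3,4}  [seen]
{0,2} --b--> {1,2,4}  [seen]
Reachable DFA states: {0}, {1,2,3,4}, {2}, {0,1,2,4}, {0,1,2,3,4}, ∅, {1,2,4}, {0,2}.
{0,1,2,3,4} is among them.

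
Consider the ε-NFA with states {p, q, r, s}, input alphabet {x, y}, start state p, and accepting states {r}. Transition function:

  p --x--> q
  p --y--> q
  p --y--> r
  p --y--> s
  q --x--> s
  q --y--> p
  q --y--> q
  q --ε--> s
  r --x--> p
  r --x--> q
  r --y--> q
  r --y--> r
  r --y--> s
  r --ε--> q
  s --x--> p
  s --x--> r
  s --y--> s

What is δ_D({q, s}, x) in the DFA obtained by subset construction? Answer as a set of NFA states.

δ(q,x) = {s}; δ(s,x) = {p, r}.
Union: {p, r, s}.
ε-closure gives {p, q, r, s}.

{p, q, r, s}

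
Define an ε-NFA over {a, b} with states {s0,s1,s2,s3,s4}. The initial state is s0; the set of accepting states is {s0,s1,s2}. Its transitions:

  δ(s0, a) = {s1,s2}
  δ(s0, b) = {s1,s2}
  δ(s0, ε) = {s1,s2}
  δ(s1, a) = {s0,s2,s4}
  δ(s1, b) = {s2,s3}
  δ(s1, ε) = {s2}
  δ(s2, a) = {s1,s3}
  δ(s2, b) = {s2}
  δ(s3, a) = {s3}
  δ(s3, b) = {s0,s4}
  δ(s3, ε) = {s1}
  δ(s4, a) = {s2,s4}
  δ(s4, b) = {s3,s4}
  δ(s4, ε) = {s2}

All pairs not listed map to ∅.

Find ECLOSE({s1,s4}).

Begin with {s1,s4}.
s1 →ε {s2}; add s2.
ε-closure = {s1,s2,s4}.

{s1,s2,s4}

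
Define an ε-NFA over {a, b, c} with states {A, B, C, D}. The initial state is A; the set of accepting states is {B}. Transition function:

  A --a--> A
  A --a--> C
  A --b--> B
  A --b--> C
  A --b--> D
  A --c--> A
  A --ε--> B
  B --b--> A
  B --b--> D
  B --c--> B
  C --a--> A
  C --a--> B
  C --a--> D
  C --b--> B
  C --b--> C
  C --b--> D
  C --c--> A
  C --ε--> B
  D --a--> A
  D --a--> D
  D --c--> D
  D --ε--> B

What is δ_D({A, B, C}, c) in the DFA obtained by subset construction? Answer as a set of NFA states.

{A, B}

δ(A,c) = {A}; δ(B,c) = {B}; δ(C,c) = {A}.
Union: {A, B}.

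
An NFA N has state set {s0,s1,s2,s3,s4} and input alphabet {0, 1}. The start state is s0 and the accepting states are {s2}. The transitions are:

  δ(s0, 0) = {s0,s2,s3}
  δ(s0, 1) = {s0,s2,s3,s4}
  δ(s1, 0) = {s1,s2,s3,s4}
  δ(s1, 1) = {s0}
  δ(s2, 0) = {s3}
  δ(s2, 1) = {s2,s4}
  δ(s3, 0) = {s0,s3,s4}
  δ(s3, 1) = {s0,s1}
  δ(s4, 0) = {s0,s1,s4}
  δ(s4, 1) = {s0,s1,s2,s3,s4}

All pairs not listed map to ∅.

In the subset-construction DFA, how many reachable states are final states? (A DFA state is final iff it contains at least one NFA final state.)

Start state of the DFA: {s0}.
{s0} --0--> {s0,s2,s3}  [new]
{s0} --1--> {s0,s2,s3,s4}  [new]
{s0,s2,s3} --0--> {s0,s2,s3,s4}  [seen]
{s0,s2,s3} --1--> {s0,s1,s2,s3,s4}  [new]
{s0,s2,s3,s4} --0--> {s0,s1,s2,s3,s4}  [seen]
{s0,s2,s3,s4} --1--> {s0,s1,s2,s3,s4}  [seen]
{s0,s1,s2,s3,s4} --0--> {s0,s1,s2,s3,s4}  [seen]
{s0,s1,s2,s3,s4} --1--> {s0,s1,s2,s3,s4}  [seen]
Reachable DFA states: {s0}, {s0,s2,s3}, {s0,s2,s3,s4}, {s0,s1,s2,s3,s4}.
Accepting DFA states (contain an NFA accepting state): {s0,s2,s3}, {s0,s2,s3,s4}, {s0,s1,s2,s3,s4}.

3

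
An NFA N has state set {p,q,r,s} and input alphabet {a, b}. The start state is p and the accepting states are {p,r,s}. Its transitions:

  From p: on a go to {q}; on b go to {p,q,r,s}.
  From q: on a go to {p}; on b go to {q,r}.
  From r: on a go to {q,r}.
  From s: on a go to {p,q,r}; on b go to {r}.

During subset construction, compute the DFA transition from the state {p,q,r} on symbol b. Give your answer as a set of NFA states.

δ(p,b) = {p,q,r,s}; δ(q,b) = {q,r}; δ(r,b) = ∅.
Union: {p,q,r,s}.

{p,q,r,s}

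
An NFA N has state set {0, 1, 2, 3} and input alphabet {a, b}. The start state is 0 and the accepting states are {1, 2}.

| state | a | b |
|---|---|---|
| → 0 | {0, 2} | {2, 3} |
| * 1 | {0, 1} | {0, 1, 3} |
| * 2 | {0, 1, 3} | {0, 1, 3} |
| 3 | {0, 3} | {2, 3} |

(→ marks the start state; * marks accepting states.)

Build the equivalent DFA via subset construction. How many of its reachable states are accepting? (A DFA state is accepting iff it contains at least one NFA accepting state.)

4

Start state of the DFA: {0}.
{0} --a--> {0, 2}  [new]
{0} --b--> {2, 3}  [new]
{0, 2} --a--> {0, 1, 2, 3}  [new]
{0, 2} --b--> {0, 1, 2, 3}  [seen]
{2, 3} --a--> {0, 1, 3}  [new]
{2, 3} --b--> {0, 1, 2, 3}  [seen]
{0, 1, 2, 3} --a--> {0, 1, 2, 3}  [seen]
{0, 1, 2, 3} --b--> {0, 1, 2, 3}  [seen]
{0, 1, 3} --a--> {0, 1, 2, 3}  [seen]
{0, 1, 3} --b--> {0, 1, 2, 3}  [seen]
Reachable DFA states: {0}, {0, 2}, {2, 3}, {0, 1, 2, 3}, {0, 1, 3}.
Accepting DFA states (contain an NFA accepting state): {0, 2}, {2, 3}, {0, 1, 2, 3}, {0, 1, 3}.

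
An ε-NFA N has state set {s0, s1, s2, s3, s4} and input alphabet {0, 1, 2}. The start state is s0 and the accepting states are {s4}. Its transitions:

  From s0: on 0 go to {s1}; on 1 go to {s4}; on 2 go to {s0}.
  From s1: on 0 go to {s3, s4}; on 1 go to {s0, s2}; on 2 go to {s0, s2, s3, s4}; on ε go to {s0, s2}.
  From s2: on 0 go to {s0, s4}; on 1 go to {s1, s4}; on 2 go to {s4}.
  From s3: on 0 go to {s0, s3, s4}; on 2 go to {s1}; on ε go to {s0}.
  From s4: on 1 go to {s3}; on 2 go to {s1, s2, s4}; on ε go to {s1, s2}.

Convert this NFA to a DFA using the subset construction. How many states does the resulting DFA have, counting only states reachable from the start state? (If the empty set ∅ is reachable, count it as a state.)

Start state of the DFA: {s0} (ε-closure of the NFA start).
{s0} --0--> {s0, s1, s2}  [new]
{s0} --1--> {s0, s1, s2, s4}  [new]
{s0} --2--> {s0}  [seen]
{s0, s1, s2} --0--> {s0, s1, s2, s3, s4}  [new]
{s0, s1, s2} --1--> {s0, s1, s2, s4}  [seen]
{s0, s1, s2} --2--> {s0, s1, s2, s3, s4}  [seen]
{s0, s1, s2, s4} --0--> {s0, s1, s2, s3, s4}  [seen]
{s0, s1, s2, s4} --1--> {s0, s1, s2, s3, s4}  [seen]
{s0, s1, s2, s4} --2--> {s0, s1, s2, s3, s4}  [seen]
{s0, s1, s2, s3, s4} --0--> {s0, s1, s2, s3, s4}  [seen]
{s0, s1, s2, s3, s4} --1--> {s0, s1, s2, s3, s4}  [seen]
{s0, s1, s2, s3, s4} --2--> {s0, s1, s2, s3, s4}  [seen]
Reachable DFA states: {s0}, {s0, s1, s2}, {s0, s1, s2, s4}, {s0, s1, s2, s3, s4}.

4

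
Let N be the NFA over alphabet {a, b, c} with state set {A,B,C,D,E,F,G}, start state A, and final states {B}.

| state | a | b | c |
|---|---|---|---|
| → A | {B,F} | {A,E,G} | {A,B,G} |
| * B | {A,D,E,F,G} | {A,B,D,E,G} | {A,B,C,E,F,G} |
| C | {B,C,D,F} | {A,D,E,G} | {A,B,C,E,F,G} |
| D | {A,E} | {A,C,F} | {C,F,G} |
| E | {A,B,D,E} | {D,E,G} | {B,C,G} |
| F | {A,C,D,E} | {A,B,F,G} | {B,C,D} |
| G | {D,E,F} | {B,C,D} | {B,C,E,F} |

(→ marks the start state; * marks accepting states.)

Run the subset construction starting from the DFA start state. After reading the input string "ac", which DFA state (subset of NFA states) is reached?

Start: {A}.
δ(A,a) = {B,F}.
Union: {B,F}.
After a: {B,F}.
δ(B,c) = {A,B,C,E,F,G}; δ(F,c) = {B,C,D}.
Union: {A,B,C,D,E,F,G}.
After c: {A,B,C,D,E,F,G}.

{A,B,C,D,E,F,G}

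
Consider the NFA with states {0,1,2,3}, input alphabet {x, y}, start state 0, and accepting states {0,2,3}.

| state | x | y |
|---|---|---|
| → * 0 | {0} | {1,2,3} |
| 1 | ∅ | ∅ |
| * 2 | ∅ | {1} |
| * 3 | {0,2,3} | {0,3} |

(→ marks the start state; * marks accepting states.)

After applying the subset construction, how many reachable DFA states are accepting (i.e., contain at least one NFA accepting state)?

5

Start state of the DFA: {0}.
{0} --x--> {0}  [seen]
{0} --y--> {1,2,3}  [new]
{1,2,3} --x--> {0,2,3}  [new]
{1,2,3} --y--> {0,1,3}  [new]
{0,2,3} --x--> {0,2,3}  [seen]
{0,2,3} --y--> {0,1,2,3}  [new]
{0,1,3} --x--> {0,2,3}  [seen]
{0,1,3} --y--> {0,1,2,3}  [seen]
{0,1,2,3} --x--> {0,2,3}  [seen]
{0,1,2,3} --y--> {0,1,2,3}  [seen]
Reachable DFA states: {0}, {1,2,3}, {0,2,3}, {0,1,3}, {0,1,2,3}.
Accepting DFA states (contain an NFA accepting state): {0}, {1,2,3}, {0,2,3}, {0,1,3}, {0,1,2,3}.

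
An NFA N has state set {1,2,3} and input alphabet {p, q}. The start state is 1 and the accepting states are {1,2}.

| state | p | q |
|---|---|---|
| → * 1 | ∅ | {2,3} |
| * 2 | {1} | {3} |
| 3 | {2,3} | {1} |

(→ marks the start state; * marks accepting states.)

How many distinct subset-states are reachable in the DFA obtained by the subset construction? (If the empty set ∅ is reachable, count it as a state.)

Start state of the DFA: {1}.
{1} --p--> ∅  [new]
{1} --q--> {2,3}  [new]
∅ --p--> ∅  [seen]
∅ --q--> ∅  [seen]
{2,3} --p--> {1,2,3}  [new]
{2,3} --q--> {1,3}  [new]
{1,2,3} --p--> {1,2,3}  [seen]
{1,2,3} --q--> {1,2,3}  [seen]
{1,3} --p--> {2,3}  [seen]
{1,3} --q--> {1,2,3}  [seen]
Reachable DFA states: {1}, ∅, {2,3}, {1,2,3}, {1,3}.

5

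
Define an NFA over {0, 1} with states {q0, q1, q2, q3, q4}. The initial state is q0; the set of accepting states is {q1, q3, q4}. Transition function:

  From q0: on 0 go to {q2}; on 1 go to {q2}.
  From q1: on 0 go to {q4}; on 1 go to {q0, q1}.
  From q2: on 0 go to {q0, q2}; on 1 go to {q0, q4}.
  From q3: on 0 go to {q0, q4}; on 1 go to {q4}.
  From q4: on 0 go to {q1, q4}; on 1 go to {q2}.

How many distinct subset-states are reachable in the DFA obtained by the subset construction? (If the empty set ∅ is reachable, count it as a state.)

7

Start state of the DFA: {q0}.
{q0} --0--> {q2}  [new]
{q0} --1--> {q2}  [seen]
{q2} --0--> {q0, q2}  [new]
{q2} --1--> {q0, q4}  [new]
{q0, q2} --0--> {q0, q2}  [seen]
{q0, q2} --1--> {q0, q2, q4}  [new]
{q0, q4} --0--> {q1, q2, q4}  [new]
{q0, q4} --1--> {q2}  [seen]
{q0, q2, q4} --0--> {q0, q1, q2, q4}  [new]
{q0, q2, q4} --1--> {q0, q2, q4}  [seen]
{q1, q2, q4} --0--> {q0, q1, q2, q4}  [seen]
{q1, q2, q4} --1--> {q0, q1, q2, q4}  [seen]
{q0, q1, q2, q4} --0--> {q0, q1, q2, q4}  [seen]
{q0, q1, q2, q4} --1--> {q0, q1, q2, q4}  [seen]
Reachable DFA states: {q0}, {q2}, {q0, q2}, {q0, q4}, {q0, q2, q4}, {q1, q2, q4}, {q0, q1, q2, q4}.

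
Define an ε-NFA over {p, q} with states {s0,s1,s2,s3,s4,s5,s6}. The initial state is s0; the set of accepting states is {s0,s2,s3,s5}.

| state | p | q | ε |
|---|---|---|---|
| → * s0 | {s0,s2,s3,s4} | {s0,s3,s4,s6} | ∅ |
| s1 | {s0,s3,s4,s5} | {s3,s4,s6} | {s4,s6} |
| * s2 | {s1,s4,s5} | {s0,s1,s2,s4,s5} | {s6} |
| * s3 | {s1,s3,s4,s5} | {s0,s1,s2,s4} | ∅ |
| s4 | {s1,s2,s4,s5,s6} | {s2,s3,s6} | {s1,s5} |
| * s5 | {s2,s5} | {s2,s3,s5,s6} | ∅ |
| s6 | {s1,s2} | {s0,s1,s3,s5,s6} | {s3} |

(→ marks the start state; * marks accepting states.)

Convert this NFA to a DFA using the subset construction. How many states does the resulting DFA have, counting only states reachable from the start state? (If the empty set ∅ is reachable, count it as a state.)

3

Start state of the DFA: {s0} (ε-closure of the NFA start).
{s0} --p--> {s0,s1,s2,s3,s4,s5,s6}  [new]
{s0} --q--> {s0,s1,s3,s4,s5,s6}  [new]
{s0,s1,s2,s3,s4,s5,s6} --p--> {s0,s1,s2,s3,s4,s5,s6}  [seen]
{s0,s1,s2,s3,s4,s5,s6} --q--> {s0,s1,s2,s3,s4,s5,s6}  [seen]
{s0,s1,s3,s4,s5,s6} --p--> {s0,s1,s2,s3,s4,s5,s6}  [seen]
{s0,s1,s3,s4,s5,s6} --q--> {s0,s1,s2,s3,s4,s5,s6}  [seen]
Reachable DFA states: {s0}, {s0,s1,s2,s3,s4,s5,s6}, {s0,s1,s3,s4,s5,s6}.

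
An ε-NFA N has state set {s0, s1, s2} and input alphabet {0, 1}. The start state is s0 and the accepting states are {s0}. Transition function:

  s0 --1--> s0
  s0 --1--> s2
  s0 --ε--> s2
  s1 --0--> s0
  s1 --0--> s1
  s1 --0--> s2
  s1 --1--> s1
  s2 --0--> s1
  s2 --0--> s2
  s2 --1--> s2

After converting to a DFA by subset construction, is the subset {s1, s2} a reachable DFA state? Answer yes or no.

Start state of the DFA: {s0, s2} (ε-closure of the NFA start).
{s0, s2} --0--> {s1, s2}  [new]
{s0, s2} --1--> {s0, s2}  [seen]
{s1, s2} --0--> {s0, s1, s2}  [new]
{s1, s2} --1--> {s1, s2}  [seen]
{s0, s1, s2} --0--> {s0, s1, s2}  [seen]
{s0, s1, s2} --1--> {s0, s1, s2}  [seen]
Reachable DFA states: {s0, s2}, {s1, s2}, {s0, s1, s2}.
{s1, s2} is among them.

yes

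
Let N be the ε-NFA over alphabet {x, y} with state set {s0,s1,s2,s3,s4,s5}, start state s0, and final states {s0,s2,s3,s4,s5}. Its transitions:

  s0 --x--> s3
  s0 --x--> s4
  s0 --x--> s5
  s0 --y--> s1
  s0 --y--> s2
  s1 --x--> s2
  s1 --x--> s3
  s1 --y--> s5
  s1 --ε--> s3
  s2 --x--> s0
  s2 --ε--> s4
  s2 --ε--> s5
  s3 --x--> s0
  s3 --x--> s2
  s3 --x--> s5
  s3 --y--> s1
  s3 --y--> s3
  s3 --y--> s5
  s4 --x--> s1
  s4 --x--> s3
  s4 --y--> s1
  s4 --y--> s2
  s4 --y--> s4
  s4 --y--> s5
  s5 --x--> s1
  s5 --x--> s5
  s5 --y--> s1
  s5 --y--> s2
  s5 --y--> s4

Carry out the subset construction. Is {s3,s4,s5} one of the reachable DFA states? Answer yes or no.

Start state of the DFA: {s0} (ε-closure of the NFA start).
{s0} --x--> {s3,s4,s5}  [new]
{s0} --y--> {s1,s2,s3,s4,s5}  [new]
{s3,s4,s5} --x--> {s0,s1,s2,s3,s4,s5}  [new]
{s3,s4,s5} --y--> {s1,s2,s3,s4,s5}  [seen]
{s1,s2,s3,s4,s5} --x--> {s0,s1,s2,s3,s4,s5}  [seen]
{s1,s2,s3,s4,s5} --y--> {s1,s2,s3,s4,s5}  [seen]
{s0,s1,s2,s3,s4,s5} --x--> {s0,s1,s2,s3,s4,s5}  [seen]
{s0,s1,s2,s3,s4,s5} --y--> {s1,s2,s3,s4,s5}  [seen]
Reachable DFA states: {s0}, {s3,s4,s5}, {s1,s2,s3,s4,s5}, {s0,s1,s2,s3,s4,s5}.
{s3,s4,s5} is among them.

yes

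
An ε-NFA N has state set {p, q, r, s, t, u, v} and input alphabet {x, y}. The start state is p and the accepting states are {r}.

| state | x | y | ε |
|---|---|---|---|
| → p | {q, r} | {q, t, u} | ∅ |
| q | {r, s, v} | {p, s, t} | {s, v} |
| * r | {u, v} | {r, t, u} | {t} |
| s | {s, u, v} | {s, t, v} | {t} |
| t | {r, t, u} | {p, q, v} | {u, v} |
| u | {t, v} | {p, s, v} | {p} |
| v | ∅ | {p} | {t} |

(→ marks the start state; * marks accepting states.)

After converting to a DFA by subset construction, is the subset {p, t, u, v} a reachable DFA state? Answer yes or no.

Start state of the DFA: {p} (ε-closure of the NFA start).
{p} --x--> {p, q, r, s, t, u, v}  [new]
{p} --y--> {p, q, s, t, u, v}  [new]
{p, q, r, s, t, u, v} --x--> {p, q, r, s, t, u, v}  [seen]
{p, q, r, s, t, u, v} --y--> {p, q, r, s, t, u, v}  [seen]
{p, q, s, t, u, v} --x--> {p, q, r, s, t, u, v}  [seen]
{p, q, s, t, u, v} --y--> {p, q, s, t, u, v}  [seen]
Reachable DFA states: {p}, {p, q, r, s, t, u, v}, {p, q, s, t, u, v}.
{p, t, u, v} is not among them.

no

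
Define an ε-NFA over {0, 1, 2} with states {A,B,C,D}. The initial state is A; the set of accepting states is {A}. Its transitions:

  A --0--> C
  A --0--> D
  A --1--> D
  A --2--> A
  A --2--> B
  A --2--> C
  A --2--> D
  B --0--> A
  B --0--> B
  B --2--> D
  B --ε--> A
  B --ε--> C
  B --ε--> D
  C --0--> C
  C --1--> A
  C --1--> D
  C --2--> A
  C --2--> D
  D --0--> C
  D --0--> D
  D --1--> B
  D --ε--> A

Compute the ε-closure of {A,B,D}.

Begin with {A,B,D}.
B →ε {A,C,D}; add C.
ε-closure = {A,B,C,D}.

{A,B,C,D}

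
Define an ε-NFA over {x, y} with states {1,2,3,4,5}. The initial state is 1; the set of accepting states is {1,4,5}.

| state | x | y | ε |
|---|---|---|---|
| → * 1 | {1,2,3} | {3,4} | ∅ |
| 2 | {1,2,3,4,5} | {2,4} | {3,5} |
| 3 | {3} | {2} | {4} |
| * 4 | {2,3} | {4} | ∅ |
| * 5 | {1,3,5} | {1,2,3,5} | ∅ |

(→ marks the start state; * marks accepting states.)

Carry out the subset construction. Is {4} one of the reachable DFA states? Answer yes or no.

Start state of the DFA: {1} (ε-closure of the NFA start).
{1} --x--> {1,2,3,4,5}  [new]
{1} --y--> {3,4}  [new]
{1,2,3,4,5} --x--> {1,2,3,4,5}  [seen]
{1,2,3,4,5} --y--> {1,2,3,4,5}  [seen]
{3,4} --x--> {2,3,4,5}  [new]
{3,4} --y--> {2,3,4,5}  [seen]
{2,3,4,5} --x--> {1,2,3,4,5}  [seen]
{2,3,4,5} --y--> {1,2,3,4,5}  [seen]
Reachable DFA states: {1}, {1,2,3,4,5}, {3,4}, {2,3,4,5}.
{4} is not among them.

no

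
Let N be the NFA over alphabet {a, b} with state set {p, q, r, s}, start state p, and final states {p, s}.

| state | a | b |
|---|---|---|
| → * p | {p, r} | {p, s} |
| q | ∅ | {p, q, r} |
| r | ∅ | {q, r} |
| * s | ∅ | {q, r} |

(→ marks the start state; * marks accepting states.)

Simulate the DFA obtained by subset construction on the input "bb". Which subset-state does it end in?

Start: {p}.
δ(p,b) = {p, s}.
Union: {p, s}.
After b: {p, s}.
δ(p,b) = {p, s}; δ(s,b) = {q, r}.
Union: {p, q, r, s}.
After b: {p, q, r, s}.

{p, q, r, s}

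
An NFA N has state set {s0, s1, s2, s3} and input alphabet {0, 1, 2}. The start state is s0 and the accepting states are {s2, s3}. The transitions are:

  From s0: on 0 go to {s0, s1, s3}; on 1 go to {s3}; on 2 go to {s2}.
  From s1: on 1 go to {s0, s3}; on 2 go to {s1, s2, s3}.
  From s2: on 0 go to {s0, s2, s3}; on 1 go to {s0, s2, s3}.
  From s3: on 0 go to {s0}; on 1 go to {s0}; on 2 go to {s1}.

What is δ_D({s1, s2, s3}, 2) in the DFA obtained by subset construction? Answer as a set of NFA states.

{s1, s2, s3}

δ(s1,2) = {s1, s2, s3}; δ(s2,2) = ∅; δ(s3,2) = {s1}.
Union: {s1, s2, s3}.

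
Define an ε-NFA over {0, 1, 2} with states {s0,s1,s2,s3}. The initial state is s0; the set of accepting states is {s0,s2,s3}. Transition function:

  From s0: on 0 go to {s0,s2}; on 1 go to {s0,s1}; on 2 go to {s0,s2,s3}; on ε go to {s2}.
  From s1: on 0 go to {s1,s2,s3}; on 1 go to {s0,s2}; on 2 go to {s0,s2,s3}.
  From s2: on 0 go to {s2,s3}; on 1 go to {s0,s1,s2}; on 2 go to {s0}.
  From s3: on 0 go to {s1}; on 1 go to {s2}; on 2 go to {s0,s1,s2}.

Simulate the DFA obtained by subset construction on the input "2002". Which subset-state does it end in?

Start: {s0,s2}.
δ(s0,2) = {s0,s2,s3}; δ(s2,2) = {s0}.
Union: {s0,s2,s3}.
After 2: {s0,s2,s3}.
δ(s0,0) = {s0,s2}; δ(s2,0) = {s2,s3}; δ(s3,0) = {s1}.
Union: {s0,s1,s2,s3}.
After 0: {s0,s1,s2,s3}.
δ(s0,0) = {s0,s2}; δ(s1,0) = {s1,s2,s3}; δ(s2,0) = {s2,s3}; δ(s3,0) = {s1}.
Union: {s0,s1,s2,s3}.
After 0: {s0,s1,s2,s3}.
δ(s0,2) = {s0,s2,s3}; δ(s1,2) = {s0,s2,s3}; δ(s2,2) = {s0}; δ(s3,2) = {s0,s1,s2}.
Union: {s0,s1,s2,s3}.
After 2: {s0,s1,s2,s3}.

{s0,s1,s2,s3}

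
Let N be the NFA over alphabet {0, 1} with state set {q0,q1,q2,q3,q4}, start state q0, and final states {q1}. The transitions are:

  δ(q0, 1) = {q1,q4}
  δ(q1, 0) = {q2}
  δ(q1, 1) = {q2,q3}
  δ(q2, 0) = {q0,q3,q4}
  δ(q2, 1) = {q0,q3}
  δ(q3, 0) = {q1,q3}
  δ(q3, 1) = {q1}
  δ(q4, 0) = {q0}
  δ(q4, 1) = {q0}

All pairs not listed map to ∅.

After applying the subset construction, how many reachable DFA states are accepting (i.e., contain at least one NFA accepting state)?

8

Start state of the DFA: {q0}.
{q0} --0--> ∅  [new]
{q0} --1--> {q1,q4}  [new]
∅ --0--> ∅  [seen]
∅ --1--> ∅  [seen]
{q1,q4} --0--> {q0,q2}  [new]
{q1,q4} --1--> {q0,q2,q3}  [new]
{q0,q2} --0--> {q0,q3,q4}  [new]
{q0,q2} --1--> {q0,q1,q3,q4}  [new]
{q0,q2,q3} --0--> {q0,q1,q3,q4}  [seen]
{q0,q2,q3} --1--> {q0,q1,q3,q4}  [seen]
{q0,q3,q4} --0--> {q0,q1,q3}  [new]
{q0,q3,q4} --1--> {q0,q1,q4}  [new]
{q0,q1,q3,q4} --0--> {q0,q1,q2,q3}  [new]
{q0,q1,q3,q4} --1--> {q0,q1,q2,q3,q4}  [new]
{q0,q1,q3} --0--> {q1,q2,q3}  [new]
{q0,q1,q3} --1--> {q1,q2,q3,q4}  [new]
{q0,q1,q4} --0--> {q0,q2}  [seen]
{q0,q1,q4} --1--> {q0,q1,q2,q3,q4}  [seen]
{q0,q1,q2,q3} --0--> {q0,q1,q2,q3,q4}  [seen]
{q0,q1,q2,q3} --1--> {q0,q1,q2,q3,q4}  [seen]
{q0,q1,q2,q3,q4} --0--> {q0,q1,q2,q3,q4}  [seen]
{q0,q1,q2,q3,q4} --1--> {q0,q1,q2,q3,q4}  [seen]
{q1,q2,q3} --0--> {q0,q1,q2,q3,q4}  [seen]
{q1,q2,q3} --1--> {q0,q1,q2,q3}  [seen]
{q1,q2,q3,q4} --0--> {q0,q1,q2,q3,q4}  [seen]
{q1,q2,q3,q4} --1--> {q0,q1,q2,q3}  [seen]
Reachable DFA states: {q0}, ∅, {q1,q4}, {q0,q2}, {q0,q2,q3}, {q0,q3,q4}, {q0,q1,q3,q4}, {q0,q1,q3}, {q0,q1,q4}, {q0,q1,q2,q3}, {q0,q1,q2,q3,q4}, {q1,q2,q3}, {q1,q2,q3,q4}.
Accepting DFA states (contain an NFA accepting state): {q1,q4}, {q0,q1,q3,q4}, {q0,q1,q3}, {q0,q1,q4}, {q0,q1,q2,q3}, {q0,q1,q2,q3,q4}, {q1,q2,q3}, {q1,q2,q3,q4}.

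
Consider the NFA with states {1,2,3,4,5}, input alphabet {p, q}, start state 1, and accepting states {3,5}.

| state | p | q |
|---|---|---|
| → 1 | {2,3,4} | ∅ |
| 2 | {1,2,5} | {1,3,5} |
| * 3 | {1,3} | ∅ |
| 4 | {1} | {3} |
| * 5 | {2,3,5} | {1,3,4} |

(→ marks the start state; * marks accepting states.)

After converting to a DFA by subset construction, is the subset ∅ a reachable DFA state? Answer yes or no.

yes

Start state of the DFA: {1}.
{1} --p--> {2,3,4}  [new]
{1} --q--> ∅  [new]
{2,3,4} --p--> {1,2,3,5}  [new]
{2,3,4} --q--> {1,3,5}  [new]
∅ --p--> ∅  [seen]
∅ --q--> ∅  [seen]
{1,2,3,5} --p--> {1,2,3,4,5}  [new]
{1,2,3,5} --q--> {1,3,4,5}  [new]
{1,3,5} --p--> {1,2,3,4,5}  [seen]
{1,3,5} --q--> {1,3,4}  [new]
{1,2,3,4,5} --p--> {1,2,3,4,5}  [seen]
{1,2,3,4,5} --q--> {1,3,4,5}  [seen]
{1,3,4,5} --p--> {1,2,3,4,5}  [seen]
{1,3,4,5} --q--> {1,3,4}  [seen]
{1,3,4} --p--> {1,2,3,4}  [new]
{1,3,4} --q--> {3}  [new]
{1,2,3,4} --p--> {1,2,3,4,5}  [seen]
{1,2,3,4} --q--> {1,3,5}  [seen]
{3} --p--> {1,3}  [new]
{3} --q--> ∅  [seen]
{1,3} --p--> {1,2,3,4}  [seen]
{1,3} --q--> ∅  [seen]
Reachable DFA states: {1}, {2,3,4}, ∅, {1,2,3,5}, {1,3,5}, {1,2,3,4,5}, {1,3,4,5}, {1,3,4}, {1,2,3,4}, {3}, {1,3}.
∅ is among them.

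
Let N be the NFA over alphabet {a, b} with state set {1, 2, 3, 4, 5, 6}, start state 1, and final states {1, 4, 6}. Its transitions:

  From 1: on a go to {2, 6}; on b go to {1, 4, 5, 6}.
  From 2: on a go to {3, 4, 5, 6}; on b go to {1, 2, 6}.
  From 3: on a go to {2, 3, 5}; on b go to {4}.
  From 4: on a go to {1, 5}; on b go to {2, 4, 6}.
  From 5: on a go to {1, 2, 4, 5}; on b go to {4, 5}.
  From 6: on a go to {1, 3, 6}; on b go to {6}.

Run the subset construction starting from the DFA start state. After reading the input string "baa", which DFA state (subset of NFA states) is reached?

{1, 2, 3, 4, 5, 6}

Start: {1}.
δ(1,b) = {1, 4, 5, 6}.
Union: {1, 4, 5, 6}.
After b: {1, 4, 5, 6}.
δ(1,a) = {2, 6}; δ(4,a) = {1, 5}; δ(5,a) = {1, 2, 4, 5}; δ(6,a) = {1, 3, 6}.
Union: {1, 2, 3, 4, 5, 6}.
After a: {1, 2, 3, 4, 5, 6}.
δ(1,a) = {2, 6}; δ(2,a) = {3, 4, 5, 6}; δ(3,a) = {2, 3, 5}; δ(4,a) = {1, 5}; δ(5,a) = {1, 2, 4, 5}; δ(6,a) = {1, 3, 6}.
Union: {1, 2, 3, 4, 5, 6}.
After a: {1, 2, 3, 4, 5, 6}.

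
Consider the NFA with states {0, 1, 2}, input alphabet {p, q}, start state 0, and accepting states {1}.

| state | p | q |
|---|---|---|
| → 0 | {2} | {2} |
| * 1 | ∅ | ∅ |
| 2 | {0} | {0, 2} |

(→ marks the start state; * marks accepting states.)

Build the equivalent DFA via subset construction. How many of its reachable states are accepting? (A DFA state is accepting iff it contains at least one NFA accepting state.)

0

Start state of the DFA: {0}.
{0} --p--> {2}  [new]
{0} --q--> {2}  [seen]
{2} --p--> {0}  [seen]
{2} --q--> {0, 2}  [new]
{0, 2} --p--> {0, 2}  [seen]
{0, 2} --q--> {0, 2}  [seen]
Reachable DFA states: {0}, {2}, {0, 2}.
Accepting DFA states (contain an NFA accepting state): none.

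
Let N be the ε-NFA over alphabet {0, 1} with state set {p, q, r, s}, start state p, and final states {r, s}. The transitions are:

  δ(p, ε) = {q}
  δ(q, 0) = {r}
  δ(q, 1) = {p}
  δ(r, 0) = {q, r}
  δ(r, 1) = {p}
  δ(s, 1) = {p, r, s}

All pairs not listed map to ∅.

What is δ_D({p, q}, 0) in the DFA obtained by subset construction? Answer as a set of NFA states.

{r}

δ(p,0) = ∅; δ(q,0) = {r}.
Union: {r}.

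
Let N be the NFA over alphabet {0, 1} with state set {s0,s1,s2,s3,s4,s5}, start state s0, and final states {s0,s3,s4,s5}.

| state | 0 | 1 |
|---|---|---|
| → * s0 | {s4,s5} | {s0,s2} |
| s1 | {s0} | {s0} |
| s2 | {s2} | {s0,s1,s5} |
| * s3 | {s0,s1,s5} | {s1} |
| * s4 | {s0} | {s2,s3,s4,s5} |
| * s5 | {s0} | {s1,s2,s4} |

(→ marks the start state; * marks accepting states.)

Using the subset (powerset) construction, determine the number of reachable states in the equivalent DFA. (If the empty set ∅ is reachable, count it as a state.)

9

Start state of the DFA: {s0}.
{s0} --0--> {s4,s5}  [new]
{s0} --1--> {s0,s2}  [new]
{s4,s5} --0--> {s0}  [seen]
{s4,s5} --1--> {s1,s2,s3,s4,s5}  [new]
{s0,s2} --0--> {s2,s4,s5}  [new]
{s0,s2} --1--> {s0,s1,s2,s5}  [new]
{s1,s2,s3,s4,s5} --0--> {s0,s1,s2,s5}  [seen]
{s1,s2,s3,s4,s5} --1--> {s0,s1,s2,s3,s4,s5}  [new]
{s2,s4,s5} --0--> {s0,s2}  [seen]
{s2,s4,s5} --1--> {s0,s1,s2,s3,s4,s5}  [seen]
{s0,s1,s2,s5} --0--> {s0,s2,s4,s5}  [new]
{s0,s1,s2,s5} --1--> {s0,s1,s2,s4,s5}  [new]
{s0,s1,s2,s3,s4,s5} --0--> {s0,s1,s2,s4,s5}  [seen]
{s0,s1,s2,s3,s4,s5} --1--> {s0,s1,s2,s3,s4,s5}  [seen]
{s0,s2,s4,s5} --0--> {s0,s2,s4,s5}  [seen]
{s0,s2,s4,s5} --1--> {s0,s1,s2,s3,s4,s5}  [seen]
{s0,s1,s2,s4,s5} --0--> {s0,s2,s4,s5}  [seen]
{s0,s1,s2,s4,s5} --1--> {s0,s1,s2,s3,s4,s5}  [seen]
Reachable DFA states: {s0}, {s4,s5}, {s0,s2}, {s1,s2,s3,s4,s5}, {s2,s4,s5}, {s0,s1,s2,s5}, {s0,s1,s2,s3,s4,s5}, {s0,s2,s4,s5}, {s0,s1,s2,s4,s5}.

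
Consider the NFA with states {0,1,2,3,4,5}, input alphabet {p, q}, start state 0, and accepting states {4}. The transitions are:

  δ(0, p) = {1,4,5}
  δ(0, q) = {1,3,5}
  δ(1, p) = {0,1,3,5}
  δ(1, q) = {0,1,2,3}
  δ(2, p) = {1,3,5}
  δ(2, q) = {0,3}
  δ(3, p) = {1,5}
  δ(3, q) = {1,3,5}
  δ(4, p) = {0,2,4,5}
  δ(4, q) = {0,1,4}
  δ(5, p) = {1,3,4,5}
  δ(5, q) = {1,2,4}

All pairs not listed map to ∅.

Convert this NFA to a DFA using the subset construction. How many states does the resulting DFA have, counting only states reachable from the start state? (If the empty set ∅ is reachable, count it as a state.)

6

Start state of the DFA: {0}.
{0} --p--> {1,4,5}  [new]
{0} --q--> {1,3,5}  [new]
{1,4,5} --p--> {0,1,2,3,4,5}  [new]
{1,4,5} --q--> {0,1,2,3,4}  [new]
{1,3,5} --p--> {0,1,3,4,5}  [new]
{1,3,5} --q--> {0,1,2,3,4,5}  [seen]
{0,1,2,3,4,5} --p--> {0,1,2,3,4,5}  [seen]
{0,1,2,3,4,5} --q--> {0,1,2,3,4,5}  [seen]
{0,1,2,3,4} --p--> {0,1,2,3,4,5}  [seen]
{0,1,2,3,4} --q--> {0,1,2,3,4,5}  [seen]
{0,1,3,4,5} --p--> {0,1,2,3,4,5}  [seen]
{0,1,3,4,5} --q--> {0,1,2,3,4,5}  [seen]
Reachable DFA states: {0}, {1,4,5}, {1,3,5}, {0,1,2,3,4,5}, {0,1,2,3,4}, {0,1,3,4,5}.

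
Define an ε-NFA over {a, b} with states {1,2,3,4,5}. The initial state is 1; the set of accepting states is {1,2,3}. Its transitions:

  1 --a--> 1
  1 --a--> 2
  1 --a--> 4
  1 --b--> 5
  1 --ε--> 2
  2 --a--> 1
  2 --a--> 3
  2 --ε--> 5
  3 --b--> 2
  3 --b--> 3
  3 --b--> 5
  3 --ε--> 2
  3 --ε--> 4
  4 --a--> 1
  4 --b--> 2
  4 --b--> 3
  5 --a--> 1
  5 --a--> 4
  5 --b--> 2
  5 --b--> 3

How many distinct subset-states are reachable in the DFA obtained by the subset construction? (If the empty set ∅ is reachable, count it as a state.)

3

Start state of the DFA: {1,2,5} (ε-closure of the NFA start).
{1,2,5} --a--> {1,2,3,4,5}  [new]
{1,2,5} --b--> {2,3,4,5}  [new]
{1,2,3,4,5} --a--> {1,2,3,4,5}  [seen]
{1,2,3,4,5} --b--> {2,3,4,5}  [seen]
{2,3,4,5} --a--> {1,2,3,4,5}  [seen]
{2,3,4,5} --b--> {2,3,4,5}  [seen]
Reachable DFA states: {1,2,5}, {1,2,3,4,5}, {2,3,4,5}.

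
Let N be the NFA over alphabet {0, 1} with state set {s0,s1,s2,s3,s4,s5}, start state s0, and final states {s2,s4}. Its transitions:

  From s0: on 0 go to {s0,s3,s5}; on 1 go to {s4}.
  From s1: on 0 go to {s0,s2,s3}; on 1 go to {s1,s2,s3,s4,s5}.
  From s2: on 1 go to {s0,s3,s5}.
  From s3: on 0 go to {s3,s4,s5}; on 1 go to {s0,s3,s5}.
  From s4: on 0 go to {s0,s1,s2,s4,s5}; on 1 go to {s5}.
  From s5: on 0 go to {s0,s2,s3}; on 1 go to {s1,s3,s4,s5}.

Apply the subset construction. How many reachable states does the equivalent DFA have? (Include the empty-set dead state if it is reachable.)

Start state of the DFA: {s0}.
{s0} --0--> {s0,s3,s5}  [new]
{s0} --1--> {s4}  [new]
{s0,s3,s5} --0--> {s0,s2,s3,s4,s5}  [new]
{s0,s3,s5} --1--> {s0,s1,s3,s4,s5}  [new]
{s4} --0--> {s0,s1,s2,s4,s5}  [new]
{s4} --1--> {s5}  [new]
{s0,s2,s3,s4,s5} --0--> {s0,s1,s2,s3,s4,s5}  [new]
{s0,s2,s3,s4,s5} --1--> {s0,s1,s3,s4,s5}  [seen]
{s0,s1,s3,s4,s5} --0--> {s0,s1,s2,s3,s4,s5}  [seen]
{s0,s1,s3,s4,s5} --1--> {s0,s1,s2,s3,s4,s5}  [seen]
{s0,s1,s2,s4,s5} --0--> {s0,s1,s2,s3,s4,s5}  [seen]
{s0,s1,s2,s4,s5} --1--> {s0,s1,s2,s3,s4,s5}  [seen]
{s5} --0--> {s0,s2,s3}  [new]
{s5} --1--> {s1,s3,s4,s5}  [new]
{s0,s1,s2,s3,s4,s5} --0--> {s0,s1,s2,s3,s4,s5}  [seen]
{s0,s1,s2,s3,s4,s5} --1--> {s0,s1,s2,s3,s4,s5}  [seen]
{s0,s2,s3} --0--> {s0,s3,s4,s5}  [new]
{s0,s2,s3} --1--> {s0,s3,s4,s5}  [seen]
{s1,s3,s4,s5} --0--> {s0,s1,s2,s3,s4,s5}  [seen]
{s1,s3,s4,s5} --1--> {s0,s1,s2,s3,s4,s5}  [seen]
{s0,s3,s4,s5} --0--> {s0,s1,s2,s3,s4,s5}  [seen]
{s0,s3,s4,s5} --1--> {s0,s1,s3,s4,s5}  [seen]
Reachable DFA states: {s0}, {s0,s3,s5}, {s4}, {s0,s2,s3,s4,s5}, {s0,s1,s3,s4,s5}, {s0,s1,s2,s4,s5}, {s5}, {s0,s1,s2,s3,s4,s5}, {s0,s2,s3}, {s1,s3,s4,s5}, {s0,s3,s4,s5}.

11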